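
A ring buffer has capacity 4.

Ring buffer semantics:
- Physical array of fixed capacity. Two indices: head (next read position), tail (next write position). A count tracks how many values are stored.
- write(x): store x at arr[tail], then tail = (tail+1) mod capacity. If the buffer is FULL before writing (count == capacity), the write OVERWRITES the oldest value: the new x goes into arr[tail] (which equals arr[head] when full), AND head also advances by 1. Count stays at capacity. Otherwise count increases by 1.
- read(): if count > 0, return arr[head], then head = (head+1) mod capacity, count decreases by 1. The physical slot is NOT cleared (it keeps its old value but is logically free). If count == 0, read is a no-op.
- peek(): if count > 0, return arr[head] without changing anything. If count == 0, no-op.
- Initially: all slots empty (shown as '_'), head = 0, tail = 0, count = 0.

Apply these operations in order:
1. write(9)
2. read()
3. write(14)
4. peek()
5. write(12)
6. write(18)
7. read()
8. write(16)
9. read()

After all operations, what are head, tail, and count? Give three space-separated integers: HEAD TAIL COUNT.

After op 1 (write(9)): arr=[9 _ _ _] head=0 tail=1 count=1
After op 2 (read()): arr=[9 _ _ _] head=1 tail=1 count=0
After op 3 (write(14)): arr=[9 14 _ _] head=1 tail=2 count=1
After op 4 (peek()): arr=[9 14 _ _] head=1 tail=2 count=1
After op 5 (write(12)): arr=[9 14 12 _] head=1 tail=3 count=2
After op 6 (write(18)): arr=[9 14 12 18] head=1 tail=0 count=3
After op 7 (read()): arr=[9 14 12 18] head=2 tail=0 count=2
After op 8 (write(16)): arr=[16 14 12 18] head=2 tail=1 count=3
After op 9 (read()): arr=[16 14 12 18] head=3 tail=1 count=2

Answer: 3 1 2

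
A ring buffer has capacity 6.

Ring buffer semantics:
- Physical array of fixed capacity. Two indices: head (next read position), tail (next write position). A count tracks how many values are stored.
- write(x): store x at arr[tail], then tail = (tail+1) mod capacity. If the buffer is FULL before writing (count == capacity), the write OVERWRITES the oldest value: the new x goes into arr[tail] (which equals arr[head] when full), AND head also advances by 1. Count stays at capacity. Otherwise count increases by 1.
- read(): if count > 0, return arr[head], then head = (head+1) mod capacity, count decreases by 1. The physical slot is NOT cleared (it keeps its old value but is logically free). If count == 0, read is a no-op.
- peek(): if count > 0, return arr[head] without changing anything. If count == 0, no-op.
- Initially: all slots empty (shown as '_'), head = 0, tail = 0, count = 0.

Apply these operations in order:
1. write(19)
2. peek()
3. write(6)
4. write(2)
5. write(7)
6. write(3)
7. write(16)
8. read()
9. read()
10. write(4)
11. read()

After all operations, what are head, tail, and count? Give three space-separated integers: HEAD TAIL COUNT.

After op 1 (write(19)): arr=[19 _ _ _ _ _] head=0 tail=1 count=1
After op 2 (peek()): arr=[19 _ _ _ _ _] head=0 tail=1 count=1
After op 3 (write(6)): arr=[19 6 _ _ _ _] head=0 tail=2 count=2
After op 4 (write(2)): arr=[19 6 2 _ _ _] head=0 tail=3 count=3
After op 5 (write(7)): arr=[19 6 2 7 _ _] head=0 tail=4 count=4
After op 6 (write(3)): arr=[19 6 2 7 3 _] head=0 tail=5 count=5
After op 7 (write(16)): arr=[19 6 2 7 3 16] head=0 tail=0 count=6
After op 8 (read()): arr=[19 6 2 7 3 16] head=1 tail=0 count=5
After op 9 (read()): arr=[19 6 2 7 3 16] head=2 tail=0 count=4
After op 10 (write(4)): arr=[4 6 2 7 3 16] head=2 tail=1 count=5
After op 11 (read()): arr=[4 6 2 7 3 16] head=3 tail=1 count=4

Answer: 3 1 4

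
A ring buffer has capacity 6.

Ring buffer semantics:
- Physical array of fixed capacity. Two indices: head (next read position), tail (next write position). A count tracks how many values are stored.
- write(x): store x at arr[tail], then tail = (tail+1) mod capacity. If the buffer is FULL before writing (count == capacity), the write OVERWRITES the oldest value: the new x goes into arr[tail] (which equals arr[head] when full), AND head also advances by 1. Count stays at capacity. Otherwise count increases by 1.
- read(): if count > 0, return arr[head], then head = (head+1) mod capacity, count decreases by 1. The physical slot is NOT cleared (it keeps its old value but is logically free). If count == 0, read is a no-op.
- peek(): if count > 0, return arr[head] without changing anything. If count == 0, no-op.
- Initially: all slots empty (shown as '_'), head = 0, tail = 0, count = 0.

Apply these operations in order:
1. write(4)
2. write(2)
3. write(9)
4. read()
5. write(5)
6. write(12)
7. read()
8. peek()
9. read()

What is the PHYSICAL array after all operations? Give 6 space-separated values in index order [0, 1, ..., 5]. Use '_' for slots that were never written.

After op 1 (write(4)): arr=[4 _ _ _ _ _] head=0 tail=1 count=1
After op 2 (write(2)): arr=[4 2 _ _ _ _] head=0 tail=2 count=2
After op 3 (write(9)): arr=[4 2 9 _ _ _] head=0 tail=3 count=3
After op 4 (read()): arr=[4 2 9 _ _ _] head=1 tail=3 count=2
After op 5 (write(5)): arr=[4 2 9 5 _ _] head=1 tail=4 count=3
After op 6 (write(12)): arr=[4 2 9 5 12 _] head=1 tail=5 count=4
After op 7 (read()): arr=[4 2 9 5 12 _] head=2 tail=5 count=3
After op 8 (peek()): arr=[4 2 9 5 12 _] head=2 tail=5 count=3
After op 9 (read()): arr=[4 2 9 5 12 _] head=3 tail=5 count=2

Answer: 4 2 9 5 12 _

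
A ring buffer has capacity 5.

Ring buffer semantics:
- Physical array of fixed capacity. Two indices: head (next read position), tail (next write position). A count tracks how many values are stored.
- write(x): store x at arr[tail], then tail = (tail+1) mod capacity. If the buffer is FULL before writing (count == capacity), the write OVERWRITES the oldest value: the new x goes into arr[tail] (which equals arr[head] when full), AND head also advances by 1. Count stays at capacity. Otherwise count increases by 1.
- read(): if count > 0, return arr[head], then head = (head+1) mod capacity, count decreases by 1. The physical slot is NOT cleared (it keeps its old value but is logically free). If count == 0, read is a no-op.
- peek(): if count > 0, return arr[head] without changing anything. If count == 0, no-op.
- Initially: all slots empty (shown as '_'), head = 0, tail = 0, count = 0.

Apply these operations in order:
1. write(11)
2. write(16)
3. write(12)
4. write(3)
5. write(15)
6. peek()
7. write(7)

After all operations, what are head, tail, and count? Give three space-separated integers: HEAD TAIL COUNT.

Answer: 1 1 5

Derivation:
After op 1 (write(11)): arr=[11 _ _ _ _] head=0 tail=1 count=1
After op 2 (write(16)): arr=[11 16 _ _ _] head=0 tail=2 count=2
After op 3 (write(12)): arr=[11 16 12 _ _] head=0 tail=3 count=3
After op 4 (write(3)): arr=[11 16 12 3 _] head=0 tail=4 count=4
After op 5 (write(15)): arr=[11 16 12 3 15] head=0 tail=0 count=5
After op 6 (peek()): arr=[11 16 12 3 15] head=0 tail=0 count=5
After op 7 (write(7)): arr=[7 16 12 3 15] head=1 tail=1 count=5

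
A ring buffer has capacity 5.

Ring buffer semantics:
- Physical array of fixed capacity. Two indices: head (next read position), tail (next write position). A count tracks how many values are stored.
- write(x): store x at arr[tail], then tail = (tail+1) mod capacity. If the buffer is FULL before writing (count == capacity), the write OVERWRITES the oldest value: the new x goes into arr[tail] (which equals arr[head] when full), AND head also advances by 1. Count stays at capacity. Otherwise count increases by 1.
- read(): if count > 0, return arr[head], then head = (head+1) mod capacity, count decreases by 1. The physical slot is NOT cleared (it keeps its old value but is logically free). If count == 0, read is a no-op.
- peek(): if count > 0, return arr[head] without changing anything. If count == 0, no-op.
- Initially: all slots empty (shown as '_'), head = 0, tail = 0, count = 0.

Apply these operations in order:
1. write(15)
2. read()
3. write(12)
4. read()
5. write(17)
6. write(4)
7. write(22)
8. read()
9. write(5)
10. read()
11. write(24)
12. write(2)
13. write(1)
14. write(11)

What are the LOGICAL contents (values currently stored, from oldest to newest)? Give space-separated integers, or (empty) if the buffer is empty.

After op 1 (write(15)): arr=[15 _ _ _ _] head=0 tail=1 count=1
After op 2 (read()): arr=[15 _ _ _ _] head=1 tail=1 count=0
After op 3 (write(12)): arr=[15 12 _ _ _] head=1 tail=2 count=1
After op 4 (read()): arr=[15 12 _ _ _] head=2 tail=2 count=0
After op 5 (write(17)): arr=[15 12 17 _ _] head=2 tail=3 count=1
After op 6 (write(4)): arr=[15 12 17 4 _] head=2 tail=4 count=2
After op 7 (write(22)): arr=[15 12 17 4 22] head=2 tail=0 count=3
After op 8 (read()): arr=[15 12 17 4 22] head=3 tail=0 count=2
After op 9 (write(5)): arr=[5 12 17 4 22] head=3 tail=1 count=3
After op 10 (read()): arr=[5 12 17 4 22] head=4 tail=1 count=2
After op 11 (write(24)): arr=[5 24 17 4 22] head=4 tail=2 count=3
After op 12 (write(2)): arr=[5 24 2 4 22] head=4 tail=3 count=4
After op 13 (write(1)): arr=[5 24 2 1 22] head=4 tail=4 count=5
After op 14 (write(11)): arr=[5 24 2 1 11] head=0 tail=0 count=5

Answer: 5 24 2 1 11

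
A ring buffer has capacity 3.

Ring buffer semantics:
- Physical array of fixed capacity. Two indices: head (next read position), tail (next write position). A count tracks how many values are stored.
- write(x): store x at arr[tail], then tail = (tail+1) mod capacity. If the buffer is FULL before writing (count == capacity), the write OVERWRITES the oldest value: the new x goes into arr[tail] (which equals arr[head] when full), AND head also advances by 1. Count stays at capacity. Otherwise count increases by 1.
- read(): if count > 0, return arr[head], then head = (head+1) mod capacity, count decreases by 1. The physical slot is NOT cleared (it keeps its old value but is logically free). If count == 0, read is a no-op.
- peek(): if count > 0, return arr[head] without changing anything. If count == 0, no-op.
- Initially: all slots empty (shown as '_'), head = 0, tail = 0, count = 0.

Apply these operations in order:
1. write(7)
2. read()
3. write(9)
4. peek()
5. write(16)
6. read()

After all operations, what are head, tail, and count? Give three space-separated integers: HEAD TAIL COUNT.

After op 1 (write(7)): arr=[7 _ _] head=0 tail=1 count=1
After op 2 (read()): arr=[7 _ _] head=1 tail=1 count=0
After op 3 (write(9)): arr=[7 9 _] head=1 tail=2 count=1
After op 4 (peek()): arr=[7 9 _] head=1 tail=2 count=1
After op 5 (write(16)): arr=[7 9 16] head=1 tail=0 count=2
After op 6 (read()): arr=[7 9 16] head=2 tail=0 count=1

Answer: 2 0 1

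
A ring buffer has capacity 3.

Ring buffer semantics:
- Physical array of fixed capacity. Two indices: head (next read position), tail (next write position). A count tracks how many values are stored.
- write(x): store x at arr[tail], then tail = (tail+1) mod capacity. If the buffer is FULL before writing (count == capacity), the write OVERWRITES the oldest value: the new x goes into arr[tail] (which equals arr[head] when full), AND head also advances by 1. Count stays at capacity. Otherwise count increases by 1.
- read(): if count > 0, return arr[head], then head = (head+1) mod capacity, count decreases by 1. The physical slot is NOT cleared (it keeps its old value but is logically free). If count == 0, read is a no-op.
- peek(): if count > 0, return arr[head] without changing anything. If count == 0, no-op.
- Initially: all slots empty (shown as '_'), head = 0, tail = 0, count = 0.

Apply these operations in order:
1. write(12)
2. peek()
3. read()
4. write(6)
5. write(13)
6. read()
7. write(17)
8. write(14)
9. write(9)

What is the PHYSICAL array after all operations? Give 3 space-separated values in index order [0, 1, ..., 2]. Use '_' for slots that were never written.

Answer: 17 14 9

Derivation:
After op 1 (write(12)): arr=[12 _ _] head=0 tail=1 count=1
After op 2 (peek()): arr=[12 _ _] head=0 tail=1 count=1
After op 3 (read()): arr=[12 _ _] head=1 tail=1 count=0
After op 4 (write(6)): arr=[12 6 _] head=1 tail=2 count=1
After op 5 (write(13)): arr=[12 6 13] head=1 tail=0 count=2
After op 6 (read()): arr=[12 6 13] head=2 tail=0 count=1
After op 7 (write(17)): arr=[17 6 13] head=2 tail=1 count=2
After op 8 (write(14)): arr=[17 14 13] head=2 tail=2 count=3
After op 9 (write(9)): arr=[17 14 9] head=0 tail=0 count=3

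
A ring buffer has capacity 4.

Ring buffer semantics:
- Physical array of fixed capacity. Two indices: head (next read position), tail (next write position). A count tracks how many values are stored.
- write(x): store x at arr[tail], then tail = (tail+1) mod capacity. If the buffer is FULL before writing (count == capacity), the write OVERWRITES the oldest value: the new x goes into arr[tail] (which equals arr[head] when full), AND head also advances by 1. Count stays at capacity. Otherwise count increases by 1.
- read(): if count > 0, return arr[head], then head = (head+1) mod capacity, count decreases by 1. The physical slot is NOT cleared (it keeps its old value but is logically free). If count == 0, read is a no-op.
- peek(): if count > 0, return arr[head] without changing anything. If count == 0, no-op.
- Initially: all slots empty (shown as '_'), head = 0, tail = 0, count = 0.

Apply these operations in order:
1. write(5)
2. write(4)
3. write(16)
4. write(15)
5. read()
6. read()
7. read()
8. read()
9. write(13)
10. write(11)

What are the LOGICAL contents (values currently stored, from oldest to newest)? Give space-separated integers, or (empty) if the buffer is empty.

After op 1 (write(5)): arr=[5 _ _ _] head=0 tail=1 count=1
After op 2 (write(4)): arr=[5 4 _ _] head=0 tail=2 count=2
After op 3 (write(16)): arr=[5 4 16 _] head=0 tail=3 count=3
After op 4 (write(15)): arr=[5 4 16 15] head=0 tail=0 count=4
After op 5 (read()): arr=[5 4 16 15] head=1 tail=0 count=3
After op 6 (read()): arr=[5 4 16 15] head=2 tail=0 count=2
After op 7 (read()): arr=[5 4 16 15] head=3 tail=0 count=1
After op 8 (read()): arr=[5 4 16 15] head=0 tail=0 count=0
After op 9 (write(13)): arr=[13 4 16 15] head=0 tail=1 count=1
After op 10 (write(11)): arr=[13 11 16 15] head=0 tail=2 count=2

Answer: 13 11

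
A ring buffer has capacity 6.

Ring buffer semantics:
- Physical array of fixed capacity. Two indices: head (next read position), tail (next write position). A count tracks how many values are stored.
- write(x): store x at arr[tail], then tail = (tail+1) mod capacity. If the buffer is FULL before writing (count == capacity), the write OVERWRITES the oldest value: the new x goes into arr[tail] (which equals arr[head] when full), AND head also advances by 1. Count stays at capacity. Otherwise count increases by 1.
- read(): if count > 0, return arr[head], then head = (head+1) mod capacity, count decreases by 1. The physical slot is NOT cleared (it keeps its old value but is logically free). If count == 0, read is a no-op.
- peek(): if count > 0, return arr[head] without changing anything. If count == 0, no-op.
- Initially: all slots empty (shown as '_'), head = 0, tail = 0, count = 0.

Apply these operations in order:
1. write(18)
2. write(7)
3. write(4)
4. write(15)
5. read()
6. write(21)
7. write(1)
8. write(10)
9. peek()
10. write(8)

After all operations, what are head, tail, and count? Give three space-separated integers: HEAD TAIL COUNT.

After op 1 (write(18)): arr=[18 _ _ _ _ _] head=0 tail=1 count=1
After op 2 (write(7)): arr=[18 7 _ _ _ _] head=0 tail=2 count=2
After op 3 (write(4)): arr=[18 7 4 _ _ _] head=0 tail=3 count=3
After op 4 (write(15)): arr=[18 7 4 15 _ _] head=0 tail=4 count=4
After op 5 (read()): arr=[18 7 4 15 _ _] head=1 tail=4 count=3
After op 6 (write(21)): arr=[18 7 4 15 21 _] head=1 tail=5 count=4
After op 7 (write(1)): arr=[18 7 4 15 21 1] head=1 tail=0 count=5
After op 8 (write(10)): arr=[10 7 4 15 21 1] head=1 tail=1 count=6
After op 9 (peek()): arr=[10 7 4 15 21 1] head=1 tail=1 count=6
After op 10 (write(8)): arr=[10 8 4 15 21 1] head=2 tail=2 count=6

Answer: 2 2 6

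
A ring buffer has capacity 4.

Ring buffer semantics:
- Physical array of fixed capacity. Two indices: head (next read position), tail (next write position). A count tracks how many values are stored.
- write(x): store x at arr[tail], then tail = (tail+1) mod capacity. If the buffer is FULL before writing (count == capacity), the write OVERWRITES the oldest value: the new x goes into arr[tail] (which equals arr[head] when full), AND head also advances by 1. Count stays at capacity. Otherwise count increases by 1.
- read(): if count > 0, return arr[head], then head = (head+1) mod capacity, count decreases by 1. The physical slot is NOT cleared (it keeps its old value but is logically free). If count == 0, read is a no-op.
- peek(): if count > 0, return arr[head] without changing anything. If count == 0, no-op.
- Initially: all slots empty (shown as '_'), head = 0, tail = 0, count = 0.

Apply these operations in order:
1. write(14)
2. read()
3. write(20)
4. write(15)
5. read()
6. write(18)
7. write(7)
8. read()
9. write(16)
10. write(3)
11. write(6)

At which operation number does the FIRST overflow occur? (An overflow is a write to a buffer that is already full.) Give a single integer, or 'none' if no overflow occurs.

After op 1 (write(14)): arr=[14 _ _ _] head=0 tail=1 count=1
After op 2 (read()): arr=[14 _ _ _] head=1 tail=1 count=0
After op 3 (write(20)): arr=[14 20 _ _] head=1 tail=2 count=1
After op 4 (write(15)): arr=[14 20 15 _] head=1 tail=3 count=2
After op 5 (read()): arr=[14 20 15 _] head=2 tail=3 count=1
After op 6 (write(18)): arr=[14 20 15 18] head=2 tail=0 count=2
After op 7 (write(7)): arr=[7 20 15 18] head=2 tail=1 count=3
After op 8 (read()): arr=[7 20 15 18] head=3 tail=1 count=2
After op 9 (write(16)): arr=[7 16 15 18] head=3 tail=2 count=3
After op 10 (write(3)): arr=[7 16 3 18] head=3 tail=3 count=4
After op 11 (write(6)): arr=[7 16 3 6] head=0 tail=0 count=4

Answer: 11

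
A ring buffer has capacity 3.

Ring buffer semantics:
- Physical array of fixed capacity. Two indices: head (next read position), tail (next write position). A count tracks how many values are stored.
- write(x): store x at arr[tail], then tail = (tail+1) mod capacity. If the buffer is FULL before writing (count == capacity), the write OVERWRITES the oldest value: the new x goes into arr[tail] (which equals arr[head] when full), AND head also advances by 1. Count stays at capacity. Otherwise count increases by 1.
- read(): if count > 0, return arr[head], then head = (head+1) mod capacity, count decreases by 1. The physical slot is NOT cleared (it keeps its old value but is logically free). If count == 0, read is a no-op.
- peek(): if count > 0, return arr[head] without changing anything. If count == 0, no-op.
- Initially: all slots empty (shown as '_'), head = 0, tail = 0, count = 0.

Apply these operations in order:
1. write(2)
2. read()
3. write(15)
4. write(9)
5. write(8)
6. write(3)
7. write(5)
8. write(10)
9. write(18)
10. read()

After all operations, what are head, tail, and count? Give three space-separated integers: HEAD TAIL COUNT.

Answer: 0 2 2

Derivation:
After op 1 (write(2)): arr=[2 _ _] head=0 tail=1 count=1
After op 2 (read()): arr=[2 _ _] head=1 tail=1 count=0
After op 3 (write(15)): arr=[2 15 _] head=1 tail=2 count=1
After op 4 (write(9)): arr=[2 15 9] head=1 tail=0 count=2
After op 5 (write(8)): arr=[8 15 9] head=1 tail=1 count=3
After op 6 (write(3)): arr=[8 3 9] head=2 tail=2 count=3
After op 7 (write(5)): arr=[8 3 5] head=0 tail=0 count=3
After op 8 (write(10)): arr=[10 3 5] head=1 tail=1 count=3
After op 9 (write(18)): arr=[10 18 5] head=2 tail=2 count=3
After op 10 (read()): arr=[10 18 5] head=0 tail=2 count=2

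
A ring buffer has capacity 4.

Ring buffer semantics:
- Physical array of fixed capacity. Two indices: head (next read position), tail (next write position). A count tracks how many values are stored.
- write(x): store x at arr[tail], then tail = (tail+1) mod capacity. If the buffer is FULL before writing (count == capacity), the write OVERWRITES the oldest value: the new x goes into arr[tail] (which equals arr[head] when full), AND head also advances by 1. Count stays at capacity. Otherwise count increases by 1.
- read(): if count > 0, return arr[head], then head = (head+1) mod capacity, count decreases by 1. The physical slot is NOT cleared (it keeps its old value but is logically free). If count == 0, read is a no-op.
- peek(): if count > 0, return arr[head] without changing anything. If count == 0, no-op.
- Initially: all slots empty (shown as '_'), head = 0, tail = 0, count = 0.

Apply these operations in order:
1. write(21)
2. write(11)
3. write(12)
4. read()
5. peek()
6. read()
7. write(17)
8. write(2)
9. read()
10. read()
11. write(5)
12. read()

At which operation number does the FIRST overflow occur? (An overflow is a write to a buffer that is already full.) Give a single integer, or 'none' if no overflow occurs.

Answer: none

Derivation:
After op 1 (write(21)): arr=[21 _ _ _] head=0 tail=1 count=1
After op 2 (write(11)): arr=[21 11 _ _] head=0 tail=2 count=2
After op 3 (write(12)): arr=[21 11 12 _] head=0 tail=3 count=3
After op 4 (read()): arr=[21 11 12 _] head=1 tail=3 count=2
After op 5 (peek()): arr=[21 11 12 _] head=1 tail=3 count=2
After op 6 (read()): arr=[21 11 12 _] head=2 tail=3 count=1
After op 7 (write(17)): arr=[21 11 12 17] head=2 tail=0 count=2
After op 8 (write(2)): arr=[2 11 12 17] head=2 tail=1 count=3
After op 9 (read()): arr=[2 11 12 17] head=3 tail=1 count=2
After op 10 (read()): arr=[2 11 12 17] head=0 tail=1 count=1
After op 11 (write(5)): arr=[2 5 12 17] head=0 tail=2 count=2
After op 12 (read()): arr=[2 5 12 17] head=1 tail=2 count=1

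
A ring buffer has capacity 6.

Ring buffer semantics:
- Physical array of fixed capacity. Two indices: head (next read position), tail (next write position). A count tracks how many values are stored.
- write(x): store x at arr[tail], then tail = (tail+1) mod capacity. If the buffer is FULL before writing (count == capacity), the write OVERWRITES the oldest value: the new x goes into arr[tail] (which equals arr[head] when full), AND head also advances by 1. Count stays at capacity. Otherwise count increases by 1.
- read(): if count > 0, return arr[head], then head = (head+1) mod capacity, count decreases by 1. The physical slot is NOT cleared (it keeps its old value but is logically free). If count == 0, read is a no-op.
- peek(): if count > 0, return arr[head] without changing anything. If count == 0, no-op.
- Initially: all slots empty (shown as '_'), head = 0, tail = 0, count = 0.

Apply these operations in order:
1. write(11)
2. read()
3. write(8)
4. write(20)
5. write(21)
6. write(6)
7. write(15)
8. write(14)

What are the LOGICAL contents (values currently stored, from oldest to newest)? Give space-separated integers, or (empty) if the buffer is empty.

After op 1 (write(11)): arr=[11 _ _ _ _ _] head=0 tail=1 count=1
After op 2 (read()): arr=[11 _ _ _ _ _] head=1 tail=1 count=0
After op 3 (write(8)): arr=[11 8 _ _ _ _] head=1 tail=2 count=1
After op 4 (write(20)): arr=[11 8 20 _ _ _] head=1 tail=3 count=2
After op 5 (write(21)): arr=[11 8 20 21 _ _] head=1 tail=4 count=3
After op 6 (write(6)): arr=[11 8 20 21 6 _] head=1 tail=5 count=4
After op 7 (write(15)): arr=[11 8 20 21 6 15] head=1 tail=0 count=5
After op 8 (write(14)): arr=[14 8 20 21 6 15] head=1 tail=1 count=6

Answer: 8 20 21 6 15 14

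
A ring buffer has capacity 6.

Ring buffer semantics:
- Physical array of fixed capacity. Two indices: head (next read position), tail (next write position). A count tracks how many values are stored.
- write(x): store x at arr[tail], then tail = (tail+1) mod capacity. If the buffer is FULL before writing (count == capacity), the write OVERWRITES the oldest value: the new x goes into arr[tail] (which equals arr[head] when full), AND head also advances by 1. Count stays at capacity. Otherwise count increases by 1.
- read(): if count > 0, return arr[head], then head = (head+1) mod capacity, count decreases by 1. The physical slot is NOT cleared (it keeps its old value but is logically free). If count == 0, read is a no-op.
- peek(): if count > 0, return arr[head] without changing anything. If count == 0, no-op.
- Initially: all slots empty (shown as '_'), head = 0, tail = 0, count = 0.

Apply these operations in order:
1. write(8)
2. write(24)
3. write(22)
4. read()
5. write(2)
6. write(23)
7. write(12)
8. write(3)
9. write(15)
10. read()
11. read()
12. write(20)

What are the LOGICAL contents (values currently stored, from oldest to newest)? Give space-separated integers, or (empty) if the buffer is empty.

After op 1 (write(8)): arr=[8 _ _ _ _ _] head=0 tail=1 count=1
After op 2 (write(24)): arr=[8 24 _ _ _ _] head=0 tail=2 count=2
After op 3 (write(22)): arr=[8 24 22 _ _ _] head=0 tail=3 count=3
After op 4 (read()): arr=[8 24 22 _ _ _] head=1 tail=3 count=2
After op 5 (write(2)): arr=[8 24 22 2 _ _] head=1 tail=4 count=3
After op 6 (write(23)): arr=[8 24 22 2 23 _] head=1 tail=5 count=4
After op 7 (write(12)): arr=[8 24 22 2 23 12] head=1 tail=0 count=5
After op 8 (write(3)): arr=[3 24 22 2 23 12] head=1 tail=1 count=6
After op 9 (write(15)): arr=[3 15 22 2 23 12] head=2 tail=2 count=6
After op 10 (read()): arr=[3 15 22 2 23 12] head=3 tail=2 count=5
After op 11 (read()): arr=[3 15 22 2 23 12] head=4 tail=2 count=4
After op 12 (write(20)): arr=[3 15 20 2 23 12] head=4 tail=3 count=5

Answer: 23 12 3 15 20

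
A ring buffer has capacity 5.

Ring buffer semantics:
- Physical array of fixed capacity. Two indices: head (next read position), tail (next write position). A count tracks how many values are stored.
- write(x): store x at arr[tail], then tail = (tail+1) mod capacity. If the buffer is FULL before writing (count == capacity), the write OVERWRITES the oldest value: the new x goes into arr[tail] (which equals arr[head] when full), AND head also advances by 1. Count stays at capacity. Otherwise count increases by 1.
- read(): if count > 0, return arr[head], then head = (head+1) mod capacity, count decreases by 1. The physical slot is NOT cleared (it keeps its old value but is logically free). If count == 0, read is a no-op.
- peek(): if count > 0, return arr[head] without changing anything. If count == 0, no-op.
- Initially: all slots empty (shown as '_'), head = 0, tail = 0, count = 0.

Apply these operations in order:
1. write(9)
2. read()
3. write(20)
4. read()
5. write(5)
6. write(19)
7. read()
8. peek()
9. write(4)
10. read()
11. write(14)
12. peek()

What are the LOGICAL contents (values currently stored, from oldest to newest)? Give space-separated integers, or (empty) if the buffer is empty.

After op 1 (write(9)): arr=[9 _ _ _ _] head=0 tail=1 count=1
After op 2 (read()): arr=[9 _ _ _ _] head=1 tail=1 count=0
After op 3 (write(20)): arr=[9 20 _ _ _] head=1 tail=2 count=1
After op 4 (read()): arr=[9 20 _ _ _] head=2 tail=2 count=0
After op 5 (write(5)): arr=[9 20 5 _ _] head=2 tail=3 count=1
After op 6 (write(19)): arr=[9 20 5 19 _] head=2 tail=4 count=2
After op 7 (read()): arr=[9 20 5 19 _] head=3 tail=4 count=1
After op 8 (peek()): arr=[9 20 5 19 _] head=3 tail=4 count=1
After op 9 (write(4)): arr=[9 20 5 19 4] head=3 tail=0 count=2
After op 10 (read()): arr=[9 20 5 19 4] head=4 tail=0 count=1
After op 11 (write(14)): arr=[14 20 5 19 4] head=4 tail=1 count=2
After op 12 (peek()): arr=[14 20 5 19 4] head=4 tail=1 count=2

Answer: 4 14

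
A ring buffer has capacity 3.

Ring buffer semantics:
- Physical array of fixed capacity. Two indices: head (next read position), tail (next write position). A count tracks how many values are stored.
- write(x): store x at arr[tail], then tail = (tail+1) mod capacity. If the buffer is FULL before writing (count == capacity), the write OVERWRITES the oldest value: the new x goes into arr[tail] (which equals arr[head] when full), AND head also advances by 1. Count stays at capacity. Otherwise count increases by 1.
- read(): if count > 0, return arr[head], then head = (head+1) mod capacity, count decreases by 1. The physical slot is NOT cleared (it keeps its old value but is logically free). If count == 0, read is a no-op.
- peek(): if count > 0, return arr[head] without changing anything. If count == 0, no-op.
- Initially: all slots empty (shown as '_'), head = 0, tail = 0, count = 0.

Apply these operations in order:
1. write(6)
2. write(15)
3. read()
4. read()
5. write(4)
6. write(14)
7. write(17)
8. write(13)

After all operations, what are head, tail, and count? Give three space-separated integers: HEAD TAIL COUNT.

After op 1 (write(6)): arr=[6 _ _] head=0 tail=1 count=1
After op 2 (write(15)): arr=[6 15 _] head=0 tail=2 count=2
After op 3 (read()): arr=[6 15 _] head=1 tail=2 count=1
After op 4 (read()): arr=[6 15 _] head=2 tail=2 count=0
After op 5 (write(4)): arr=[6 15 4] head=2 tail=0 count=1
After op 6 (write(14)): arr=[14 15 4] head=2 tail=1 count=2
After op 7 (write(17)): arr=[14 17 4] head=2 tail=2 count=3
After op 8 (write(13)): arr=[14 17 13] head=0 tail=0 count=3

Answer: 0 0 3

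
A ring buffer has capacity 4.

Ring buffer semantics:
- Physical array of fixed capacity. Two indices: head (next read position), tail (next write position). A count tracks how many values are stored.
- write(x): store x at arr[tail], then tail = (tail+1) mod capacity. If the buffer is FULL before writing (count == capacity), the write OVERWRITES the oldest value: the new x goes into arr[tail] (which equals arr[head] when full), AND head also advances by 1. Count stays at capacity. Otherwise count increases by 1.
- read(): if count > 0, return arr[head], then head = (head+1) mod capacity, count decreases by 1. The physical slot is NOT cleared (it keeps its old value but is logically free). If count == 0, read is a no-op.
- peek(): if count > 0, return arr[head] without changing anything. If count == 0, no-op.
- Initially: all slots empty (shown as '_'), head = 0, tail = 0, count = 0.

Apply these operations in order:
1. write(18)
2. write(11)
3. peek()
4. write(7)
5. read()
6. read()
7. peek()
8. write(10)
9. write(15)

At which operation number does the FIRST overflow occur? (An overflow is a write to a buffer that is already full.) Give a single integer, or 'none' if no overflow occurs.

Answer: none

Derivation:
After op 1 (write(18)): arr=[18 _ _ _] head=0 tail=1 count=1
After op 2 (write(11)): arr=[18 11 _ _] head=0 tail=2 count=2
After op 3 (peek()): arr=[18 11 _ _] head=0 tail=2 count=2
After op 4 (write(7)): arr=[18 11 7 _] head=0 tail=3 count=3
After op 5 (read()): arr=[18 11 7 _] head=1 tail=3 count=2
After op 6 (read()): arr=[18 11 7 _] head=2 tail=3 count=1
After op 7 (peek()): arr=[18 11 7 _] head=2 tail=3 count=1
After op 8 (write(10)): arr=[18 11 7 10] head=2 tail=0 count=2
After op 9 (write(15)): arr=[15 11 7 10] head=2 tail=1 count=3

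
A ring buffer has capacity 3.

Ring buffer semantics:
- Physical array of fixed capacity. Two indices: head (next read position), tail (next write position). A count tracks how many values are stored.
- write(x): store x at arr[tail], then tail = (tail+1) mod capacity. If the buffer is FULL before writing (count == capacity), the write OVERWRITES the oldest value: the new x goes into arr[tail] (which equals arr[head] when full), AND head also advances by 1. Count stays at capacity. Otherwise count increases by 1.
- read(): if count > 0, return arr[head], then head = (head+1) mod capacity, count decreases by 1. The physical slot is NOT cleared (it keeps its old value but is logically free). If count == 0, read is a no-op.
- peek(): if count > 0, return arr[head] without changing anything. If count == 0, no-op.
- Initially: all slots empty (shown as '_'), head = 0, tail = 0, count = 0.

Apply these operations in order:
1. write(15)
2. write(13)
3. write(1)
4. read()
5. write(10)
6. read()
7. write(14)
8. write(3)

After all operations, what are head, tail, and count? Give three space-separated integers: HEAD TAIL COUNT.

Answer: 0 0 3

Derivation:
After op 1 (write(15)): arr=[15 _ _] head=0 tail=1 count=1
After op 2 (write(13)): arr=[15 13 _] head=0 tail=2 count=2
After op 3 (write(1)): arr=[15 13 1] head=0 tail=0 count=3
After op 4 (read()): arr=[15 13 1] head=1 tail=0 count=2
After op 5 (write(10)): arr=[10 13 1] head=1 tail=1 count=3
After op 6 (read()): arr=[10 13 1] head=2 tail=1 count=2
After op 7 (write(14)): arr=[10 14 1] head=2 tail=2 count=3
After op 8 (write(3)): arr=[10 14 3] head=0 tail=0 count=3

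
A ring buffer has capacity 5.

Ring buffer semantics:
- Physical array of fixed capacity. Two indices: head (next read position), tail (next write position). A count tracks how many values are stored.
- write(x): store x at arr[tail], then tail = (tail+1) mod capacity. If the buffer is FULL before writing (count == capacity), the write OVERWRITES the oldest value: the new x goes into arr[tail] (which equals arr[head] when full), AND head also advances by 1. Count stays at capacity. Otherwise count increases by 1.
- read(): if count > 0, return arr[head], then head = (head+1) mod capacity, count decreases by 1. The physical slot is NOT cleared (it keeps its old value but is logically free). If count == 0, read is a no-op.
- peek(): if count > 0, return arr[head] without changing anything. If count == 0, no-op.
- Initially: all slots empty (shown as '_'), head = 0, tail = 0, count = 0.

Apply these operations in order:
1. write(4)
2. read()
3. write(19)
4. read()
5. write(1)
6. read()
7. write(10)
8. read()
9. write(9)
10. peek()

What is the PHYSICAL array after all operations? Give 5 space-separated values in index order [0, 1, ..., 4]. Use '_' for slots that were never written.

After op 1 (write(4)): arr=[4 _ _ _ _] head=0 tail=1 count=1
After op 2 (read()): arr=[4 _ _ _ _] head=1 tail=1 count=0
After op 3 (write(19)): arr=[4 19 _ _ _] head=1 tail=2 count=1
After op 4 (read()): arr=[4 19 _ _ _] head=2 tail=2 count=0
After op 5 (write(1)): arr=[4 19 1 _ _] head=2 tail=3 count=1
After op 6 (read()): arr=[4 19 1 _ _] head=3 tail=3 count=0
After op 7 (write(10)): arr=[4 19 1 10 _] head=3 tail=4 count=1
After op 8 (read()): arr=[4 19 1 10 _] head=4 tail=4 count=0
After op 9 (write(9)): arr=[4 19 1 10 9] head=4 tail=0 count=1
After op 10 (peek()): arr=[4 19 1 10 9] head=4 tail=0 count=1

Answer: 4 19 1 10 9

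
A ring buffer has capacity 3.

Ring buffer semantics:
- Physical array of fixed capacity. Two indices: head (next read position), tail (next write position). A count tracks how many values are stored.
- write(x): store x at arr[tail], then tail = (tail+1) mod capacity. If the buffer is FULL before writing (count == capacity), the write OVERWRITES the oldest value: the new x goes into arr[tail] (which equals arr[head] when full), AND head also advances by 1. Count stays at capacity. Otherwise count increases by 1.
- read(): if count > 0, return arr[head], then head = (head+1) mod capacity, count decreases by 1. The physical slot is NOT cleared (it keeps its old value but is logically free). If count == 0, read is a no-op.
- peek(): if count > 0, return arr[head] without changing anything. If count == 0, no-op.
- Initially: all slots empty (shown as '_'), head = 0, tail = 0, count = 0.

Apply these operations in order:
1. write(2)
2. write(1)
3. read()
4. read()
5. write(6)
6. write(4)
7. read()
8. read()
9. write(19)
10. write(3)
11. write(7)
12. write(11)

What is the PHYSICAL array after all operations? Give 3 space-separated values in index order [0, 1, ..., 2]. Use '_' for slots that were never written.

Answer: 7 11 3

Derivation:
After op 1 (write(2)): arr=[2 _ _] head=0 tail=1 count=1
After op 2 (write(1)): arr=[2 1 _] head=0 tail=2 count=2
After op 3 (read()): arr=[2 1 _] head=1 tail=2 count=1
After op 4 (read()): arr=[2 1 _] head=2 tail=2 count=0
After op 5 (write(6)): arr=[2 1 6] head=2 tail=0 count=1
After op 6 (write(4)): arr=[4 1 6] head=2 tail=1 count=2
After op 7 (read()): arr=[4 1 6] head=0 tail=1 count=1
After op 8 (read()): arr=[4 1 6] head=1 tail=1 count=0
After op 9 (write(19)): arr=[4 19 6] head=1 tail=2 count=1
After op 10 (write(3)): arr=[4 19 3] head=1 tail=0 count=2
After op 11 (write(7)): arr=[7 19 3] head=1 tail=1 count=3
After op 12 (write(11)): arr=[7 11 3] head=2 tail=2 count=3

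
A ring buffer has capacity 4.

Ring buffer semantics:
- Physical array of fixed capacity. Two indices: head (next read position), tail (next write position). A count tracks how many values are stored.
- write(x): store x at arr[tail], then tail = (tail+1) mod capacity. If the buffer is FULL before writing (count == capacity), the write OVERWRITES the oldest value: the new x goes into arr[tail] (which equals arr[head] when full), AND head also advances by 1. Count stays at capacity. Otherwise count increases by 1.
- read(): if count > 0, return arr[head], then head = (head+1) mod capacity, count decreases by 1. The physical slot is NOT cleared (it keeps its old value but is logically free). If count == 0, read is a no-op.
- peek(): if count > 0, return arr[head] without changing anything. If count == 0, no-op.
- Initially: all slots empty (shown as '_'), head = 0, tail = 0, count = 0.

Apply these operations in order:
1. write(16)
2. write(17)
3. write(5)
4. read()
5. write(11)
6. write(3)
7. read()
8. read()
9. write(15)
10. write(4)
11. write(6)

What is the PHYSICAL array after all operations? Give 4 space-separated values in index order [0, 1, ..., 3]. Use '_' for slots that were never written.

After op 1 (write(16)): arr=[16 _ _ _] head=0 tail=1 count=1
After op 2 (write(17)): arr=[16 17 _ _] head=0 tail=2 count=2
After op 3 (write(5)): arr=[16 17 5 _] head=0 tail=3 count=3
After op 4 (read()): arr=[16 17 5 _] head=1 tail=3 count=2
After op 5 (write(11)): arr=[16 17 5 11] head=1 tail=0 count=3
After op 6 (write(3)): arr=[3 17 5 11] head=1 tail=1 count=4
After op 7 (read()): arr=[3 17 5 11] head=2 tail=1 count=3
After op 8 (read()): arr=[3 17 5 11] head=3 tail=1 count=2
After op 9 (write(15)): arr=[3 15 5 11] head=3 tail=2 count=3
After op 10 (write(4)): arr=[3 15 4 11] head=3 tail=3 count=4
After op 11 (write(6)): arr=[3 15 4 6] head=0 tail=0 count=4

Answer: 3 15 4 6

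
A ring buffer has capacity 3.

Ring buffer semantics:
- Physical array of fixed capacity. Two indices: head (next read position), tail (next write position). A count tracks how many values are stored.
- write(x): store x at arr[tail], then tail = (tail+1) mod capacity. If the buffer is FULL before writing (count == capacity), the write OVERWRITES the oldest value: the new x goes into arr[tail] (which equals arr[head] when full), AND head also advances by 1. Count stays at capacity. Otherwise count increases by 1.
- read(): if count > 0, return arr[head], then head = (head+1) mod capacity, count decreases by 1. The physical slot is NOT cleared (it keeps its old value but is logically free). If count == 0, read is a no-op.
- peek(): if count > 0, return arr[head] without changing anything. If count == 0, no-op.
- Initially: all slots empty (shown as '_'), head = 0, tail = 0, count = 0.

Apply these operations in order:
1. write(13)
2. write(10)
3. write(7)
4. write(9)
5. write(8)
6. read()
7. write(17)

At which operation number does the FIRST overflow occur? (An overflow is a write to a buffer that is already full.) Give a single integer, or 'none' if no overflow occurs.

Answer: 4

Derivation:
After op 1 (write(13)): arr=[13 _ _] head=0 tail=1 count=1
After op 2 (write(10)): arr=[13 10 _] head=0 tail=2 count=2
After op 3 (write(7)): arr=[13 10 7] head=0 tail=0 count=3
After op 4 (write(9)): arr=[9 10 7] head=1 tail=1 count=3
After op 5 (write(8)): arr=[9 8 7] head=2 tail=2 count=3
After op 6 (read()): arr=[9 8 7] head=0 tail=2 count=2
After op 7 (write(17)): arr=[9 8 17] head=0 tail=0 count=3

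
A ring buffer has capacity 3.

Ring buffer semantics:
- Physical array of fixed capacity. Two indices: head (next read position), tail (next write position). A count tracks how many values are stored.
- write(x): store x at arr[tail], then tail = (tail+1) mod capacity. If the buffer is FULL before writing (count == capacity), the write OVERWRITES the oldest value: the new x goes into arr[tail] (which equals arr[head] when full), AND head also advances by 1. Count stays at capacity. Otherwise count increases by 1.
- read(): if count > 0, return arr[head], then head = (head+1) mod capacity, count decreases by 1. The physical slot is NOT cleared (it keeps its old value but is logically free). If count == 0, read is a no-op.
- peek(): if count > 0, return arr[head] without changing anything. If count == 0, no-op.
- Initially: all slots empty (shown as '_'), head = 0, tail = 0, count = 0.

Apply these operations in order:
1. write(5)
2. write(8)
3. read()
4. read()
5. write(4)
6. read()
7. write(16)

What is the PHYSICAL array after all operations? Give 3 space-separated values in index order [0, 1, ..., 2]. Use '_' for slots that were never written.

After op 1 (write(5)): arr=[5 _ _] head=0 tail=1 count=1
After op 2 (write(8)): arr=[5 8 _] head=0 tail=2 count=2
After op 3 (read()): arr=[5 8 _] head=1 tail=2 count=1
After op 4 (read()): arr=[5 8 _] head=2 tail=2 count=0
After op 5 (write(4)): arr=[5 8 4] head=2 tail=0 count=1
After op 6 (read()): arr=[5 8 4] head=0 tail=0 count=0
After op 7 (write(16)): arr=[16 8 4] head=0 tail=1 count=1

Answer: 16 8 4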